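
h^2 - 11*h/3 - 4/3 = (h - 4)*(h + 1/3)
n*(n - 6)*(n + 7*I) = n^3 - 6*n^2 + 7*I*n^2 - 42*I*n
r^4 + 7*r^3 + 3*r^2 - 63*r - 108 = (r - 3)*(r + 3)^2*(r + 4)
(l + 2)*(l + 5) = l^2 + 7*l + 10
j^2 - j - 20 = (j - 5)*(j + 4)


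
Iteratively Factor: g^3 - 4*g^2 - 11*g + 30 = (g + 3)*(g^2 - 7*g + 10) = (g - 5)*(g + 3)*(g - 2)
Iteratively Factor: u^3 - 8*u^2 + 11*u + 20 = (u - 5)*(u^2 - 3*u - 4) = (u - 5)*(u - 4)*(u + 1)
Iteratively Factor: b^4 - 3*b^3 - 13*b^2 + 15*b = (b - 5)*(b^3 + 2*b^2 - 3*b) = b*(b - 5)*(b^2 + 2*b - 3) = b*(b - 5)*(b + 3)*(b - 1)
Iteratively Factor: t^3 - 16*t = (t - 4)*(t^2 + 4*t) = (t - 4)*(t + 4)*(t)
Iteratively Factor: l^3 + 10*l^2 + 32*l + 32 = (l + 4)*(l^2 + 6*l + 8) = (l + 4)^2*(l + 2)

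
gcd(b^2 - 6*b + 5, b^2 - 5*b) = b - 5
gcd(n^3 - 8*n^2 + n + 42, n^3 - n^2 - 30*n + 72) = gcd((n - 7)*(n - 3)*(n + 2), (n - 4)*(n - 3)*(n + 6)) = n - 3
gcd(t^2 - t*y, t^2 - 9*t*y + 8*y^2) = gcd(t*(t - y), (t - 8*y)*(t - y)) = -t + y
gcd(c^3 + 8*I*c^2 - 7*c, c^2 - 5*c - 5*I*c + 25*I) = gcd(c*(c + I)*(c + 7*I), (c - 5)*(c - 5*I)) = 1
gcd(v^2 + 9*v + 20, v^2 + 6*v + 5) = v + 5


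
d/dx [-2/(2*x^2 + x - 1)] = 2*(4*x + 1)/(2*x^2 + x - 1)^2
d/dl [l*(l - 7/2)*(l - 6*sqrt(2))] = 3*l^2 - 12*sqrt(2)*l - 7*l + 21*sqrt(2)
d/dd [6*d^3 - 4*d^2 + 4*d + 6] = 18*d^2 - 8*d + 4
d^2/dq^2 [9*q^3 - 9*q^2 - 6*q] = 54*q - 18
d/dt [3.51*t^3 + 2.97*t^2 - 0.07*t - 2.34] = 10.53*t^2 + 5.94*t - 0.07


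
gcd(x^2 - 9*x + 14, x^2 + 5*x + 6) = 1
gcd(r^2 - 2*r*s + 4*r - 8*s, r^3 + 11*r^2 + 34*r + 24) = r + 4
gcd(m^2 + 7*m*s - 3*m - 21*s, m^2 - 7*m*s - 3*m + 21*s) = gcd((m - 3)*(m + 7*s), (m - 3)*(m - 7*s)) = m - 3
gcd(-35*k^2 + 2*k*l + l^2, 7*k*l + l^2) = 7*k + l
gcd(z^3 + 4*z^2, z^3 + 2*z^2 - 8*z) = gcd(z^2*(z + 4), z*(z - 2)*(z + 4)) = z^2 + 4*z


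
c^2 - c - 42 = (c - 7)*(c + 6)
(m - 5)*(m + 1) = m^2 - 4*m - 5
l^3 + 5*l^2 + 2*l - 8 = (l - 1)*(l + 2)*(l + 4)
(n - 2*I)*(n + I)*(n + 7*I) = n^3 + 6*I*n^2 + 9*n + 14*I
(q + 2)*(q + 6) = q^2 + 8*q + 12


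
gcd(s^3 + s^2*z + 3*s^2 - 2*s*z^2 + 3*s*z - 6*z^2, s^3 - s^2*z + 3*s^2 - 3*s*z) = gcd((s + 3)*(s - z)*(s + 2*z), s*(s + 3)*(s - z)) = -s^2 + s*z - 3*s + 3*z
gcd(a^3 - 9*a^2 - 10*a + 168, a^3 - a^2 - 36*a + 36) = a - 6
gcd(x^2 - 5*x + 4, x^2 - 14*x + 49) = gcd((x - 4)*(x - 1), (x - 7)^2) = 1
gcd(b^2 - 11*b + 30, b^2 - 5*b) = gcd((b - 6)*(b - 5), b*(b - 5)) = b - 5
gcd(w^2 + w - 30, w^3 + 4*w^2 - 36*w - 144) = w + 6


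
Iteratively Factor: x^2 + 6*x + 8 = (x + 2)*(x + 4)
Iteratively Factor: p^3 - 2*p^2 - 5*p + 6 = (p - 3)*(p^2 + p - 2) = (p - 3)*(p - 1)*(p + 2)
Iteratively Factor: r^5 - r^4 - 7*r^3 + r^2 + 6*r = (r + 2)*(r^4 - 3*r^3 - r^2 + 3*r) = (r + 1)*(r + 2)*(r^3 - 4*r^2 + 3*r) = r*(r + 1)*(r + 2)*(r^2 - 4*r + 3) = r*(r - 3)*(r + 1)*(r + 2)*(r - 1)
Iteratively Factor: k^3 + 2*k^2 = (k)*(k^2 + 2*k) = k^2*(k + 2)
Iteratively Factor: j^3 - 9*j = (j - 3)*(j^2 + 3*j) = (j - 3)*(j + 3)*(j)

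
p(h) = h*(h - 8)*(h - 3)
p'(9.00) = 69.00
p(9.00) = 54.00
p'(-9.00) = 465.00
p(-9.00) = -1836.00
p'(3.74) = -16.32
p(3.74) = -11.79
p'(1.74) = -5.20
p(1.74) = 13.72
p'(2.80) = -14.08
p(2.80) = 2.91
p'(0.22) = 19.31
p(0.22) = 4.76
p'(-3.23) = 126.36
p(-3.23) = -225.98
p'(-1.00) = 49.00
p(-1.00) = -36.00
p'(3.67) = -16.33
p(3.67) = -10.65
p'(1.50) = -2.25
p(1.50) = 14.62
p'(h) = h*(h - 8) + h*(h - 3) + (h - 8)*(h - 3) = 3*h^2 - 22*h + 24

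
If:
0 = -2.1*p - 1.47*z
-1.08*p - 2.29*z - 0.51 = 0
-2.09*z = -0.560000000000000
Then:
No Solution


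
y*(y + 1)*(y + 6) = y^3 + 7*y^2 + 6*y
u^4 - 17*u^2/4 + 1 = (u - 2)*(u - 1/2)*(u + 1/2)*(u + 2)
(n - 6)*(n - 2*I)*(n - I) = n^3 - 6*n^2 - 3*I*n^2 - 2*n + 18*I*n + 12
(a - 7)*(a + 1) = a^2 - 6*a - 7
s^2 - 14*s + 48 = (s - 8)*(s - 6)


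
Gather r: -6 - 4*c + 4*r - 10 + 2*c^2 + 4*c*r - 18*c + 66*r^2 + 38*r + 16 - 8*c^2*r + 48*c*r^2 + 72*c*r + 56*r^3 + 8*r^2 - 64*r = 2*c^2 - 22*c + 56*r^3 + r^2*(48*c + 74) + r*(-8*c^2 + 76*c - 22)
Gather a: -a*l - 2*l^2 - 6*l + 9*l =-a*l - 2*l^2 + 3*l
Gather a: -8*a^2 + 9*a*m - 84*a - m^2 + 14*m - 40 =-8*a^2 + a*(9*m - 84) - m^2 + 14*m - 40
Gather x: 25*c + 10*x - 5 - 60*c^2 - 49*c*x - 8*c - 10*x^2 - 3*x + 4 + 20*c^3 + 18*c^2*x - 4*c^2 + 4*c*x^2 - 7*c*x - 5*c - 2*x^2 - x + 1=20*c^3 - 64*c^2 + 12*c + x^2*(4*c - 12) + x*(18*c^2 - 56*c + 6)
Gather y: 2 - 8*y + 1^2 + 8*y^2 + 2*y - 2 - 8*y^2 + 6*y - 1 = 0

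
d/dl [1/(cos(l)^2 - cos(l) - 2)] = (2*cos(l) - 1)*sin(l)/(sin(l)^2 + cos(l) + 1)^2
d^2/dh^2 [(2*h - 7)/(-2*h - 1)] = 64/(2*h + 1)^3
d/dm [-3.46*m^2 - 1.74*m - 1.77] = -6.92*m - 1.74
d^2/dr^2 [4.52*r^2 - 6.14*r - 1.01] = 9.04000000000000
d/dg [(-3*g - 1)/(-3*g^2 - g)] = -1/g^2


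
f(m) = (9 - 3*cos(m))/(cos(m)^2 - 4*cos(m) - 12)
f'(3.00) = -0.26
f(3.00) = -1.70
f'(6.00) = 0.07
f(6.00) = -0.41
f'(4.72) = 0.50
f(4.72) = -0.75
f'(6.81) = -0.14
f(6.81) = -0.44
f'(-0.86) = 0.23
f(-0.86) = -0.50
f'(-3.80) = -0.80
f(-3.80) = -1.39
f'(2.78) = -0.59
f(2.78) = -1.60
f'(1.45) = -0.45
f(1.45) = -0.69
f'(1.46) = -0.45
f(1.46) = -0.70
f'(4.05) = 0.79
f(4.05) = -1.18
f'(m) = (9 - 3*cos(m))*(2*sin(m)*cos(m) - 4*sin(m))/(cos(m)^2 - 4*cos(m) - 12)^2 + 3*sin(m)/(cos(m)^2 - 4*cos(m) - 12) = 3*(sin(m)^2 + 6*cos(m) - 25)*sin(m)/(sin(m)^2 + 4*cos(m) + 11)^2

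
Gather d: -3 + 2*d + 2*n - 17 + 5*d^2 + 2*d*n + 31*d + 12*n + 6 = 5*d^2 + d*(2*n + 33) + 14*n - 14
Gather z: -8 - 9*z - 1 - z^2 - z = -z^2 - 10*z - 9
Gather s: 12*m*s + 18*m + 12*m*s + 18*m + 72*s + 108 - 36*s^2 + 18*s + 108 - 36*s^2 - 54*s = 36*m - 72*s^2 + s*(24*m + 36) + 216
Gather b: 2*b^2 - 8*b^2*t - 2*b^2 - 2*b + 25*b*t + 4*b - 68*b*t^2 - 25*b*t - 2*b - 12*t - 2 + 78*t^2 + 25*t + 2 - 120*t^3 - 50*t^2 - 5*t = -8*b^2*t - 68*b*t^2 - 120*t^3 + 28*t^2 + 8*t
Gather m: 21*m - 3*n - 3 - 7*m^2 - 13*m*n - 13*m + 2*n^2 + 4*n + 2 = -7*m^2 + m*(8 - 13*n) + 2*n^2 + n - 1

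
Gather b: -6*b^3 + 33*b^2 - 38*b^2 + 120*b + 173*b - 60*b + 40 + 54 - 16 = -6*b^3 - 5*b^2 + 233*b + 78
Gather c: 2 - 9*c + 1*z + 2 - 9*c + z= -18*c + 2*z + 4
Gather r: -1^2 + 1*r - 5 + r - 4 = 2*r - 10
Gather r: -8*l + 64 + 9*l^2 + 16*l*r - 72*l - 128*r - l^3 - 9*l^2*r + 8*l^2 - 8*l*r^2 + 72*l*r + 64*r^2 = -l^3 + 17*l^2 - 80*l + r^2*(64 - 8*l) + r*(-9*l^2 + 88*l - 128) + 64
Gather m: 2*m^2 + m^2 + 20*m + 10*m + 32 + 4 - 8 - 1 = 3*m^2 + 30*m + 27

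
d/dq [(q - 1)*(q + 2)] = 2*q + 1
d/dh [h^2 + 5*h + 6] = 2*h + 5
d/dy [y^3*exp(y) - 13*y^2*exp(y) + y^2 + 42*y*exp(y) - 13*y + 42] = y^3*exp(y) - 10*y^2*exp(y) + 16*y*exp(y) + 2*y + 42*exp(y) - 13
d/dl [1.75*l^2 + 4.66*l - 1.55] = 3.5*l + 4.66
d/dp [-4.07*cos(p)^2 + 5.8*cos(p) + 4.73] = (8.14*cos(p) - 5.8)*sin(p)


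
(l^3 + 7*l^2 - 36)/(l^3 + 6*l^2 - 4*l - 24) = (l + 3)/(l + 2)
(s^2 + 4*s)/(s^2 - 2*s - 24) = s/(s - 6)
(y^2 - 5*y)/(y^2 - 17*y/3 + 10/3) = 3*y/(3*y - 2)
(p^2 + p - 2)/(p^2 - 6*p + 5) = (p + 2)/(p - 5)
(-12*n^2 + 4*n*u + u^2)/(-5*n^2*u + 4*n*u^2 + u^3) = (-12*n^2 + 4*n*u + u^2)/(u*(-5*n^2 + 4*n*u + u^2))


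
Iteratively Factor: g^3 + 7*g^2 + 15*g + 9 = (g + 1)*(g^2 + 6*g + 9) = (g + 1)*(g + 3)*(g + 3)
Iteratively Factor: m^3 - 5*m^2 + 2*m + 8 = (m + 1)*(m^2 - 6*m + 8) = (m - 2)*(m + 1)*(m - 4)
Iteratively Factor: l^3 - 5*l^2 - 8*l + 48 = (l - 4)*(l^2 - l - 12) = (l - 4)^2*(l + 3)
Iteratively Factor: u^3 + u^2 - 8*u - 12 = (u + 2)*(u^2 - u - 6) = (u - 3)*(u + 2)*(u + 2)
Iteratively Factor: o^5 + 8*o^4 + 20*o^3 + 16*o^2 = (o)*(o^4 + 8*o^3 + 20*o^2 + 16*o) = o*(o + 2)*(o^3 + 6*o^2 + 8*o) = o*(o + 2)*(o + 4)*(o^2 + 2*o) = o^2*(o + 2)*(o + 4)*(o + 2)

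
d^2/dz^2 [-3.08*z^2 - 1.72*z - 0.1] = -6.16000000000000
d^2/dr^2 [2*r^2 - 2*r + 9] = 4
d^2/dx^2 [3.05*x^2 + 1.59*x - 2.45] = 6.10000000000000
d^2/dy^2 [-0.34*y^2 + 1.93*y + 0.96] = -0.680000000000000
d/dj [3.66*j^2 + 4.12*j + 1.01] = 7.32*j + 4.12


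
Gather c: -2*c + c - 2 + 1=-c - 1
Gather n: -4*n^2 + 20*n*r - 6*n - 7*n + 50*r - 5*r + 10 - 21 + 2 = -4*n^2 + n*(20*r - 13) + 45*r - 9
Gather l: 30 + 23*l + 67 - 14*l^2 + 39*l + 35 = -14*l^2 + 62*l + 132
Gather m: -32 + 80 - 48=0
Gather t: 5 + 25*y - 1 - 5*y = 20*y + 4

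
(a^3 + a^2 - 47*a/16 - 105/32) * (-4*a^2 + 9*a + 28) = -4*a^5 + 5*a^4 + 195*a^3/4 + 235*a^2/16 - 3577*a/32 - 735/8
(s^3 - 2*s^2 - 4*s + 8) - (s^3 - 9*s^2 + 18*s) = 7*s^2 - 22*s + 8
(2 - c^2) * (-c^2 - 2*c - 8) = c^4 + 2*c^3 + 6*c^2 - 4*c - 16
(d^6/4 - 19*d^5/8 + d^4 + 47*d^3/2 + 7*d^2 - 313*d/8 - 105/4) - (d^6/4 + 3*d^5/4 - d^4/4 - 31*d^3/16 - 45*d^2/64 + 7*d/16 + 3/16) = -25*d^5/8 + 5*d^4/4 + 407*d^3/16 + 493*d^2/64 - 633*d/16 - 423/16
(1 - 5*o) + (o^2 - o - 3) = o^2 - 6*o - 2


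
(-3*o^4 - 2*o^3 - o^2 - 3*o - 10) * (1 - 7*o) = 21*o^5 + 11*o^4 + 5*o^3 + 20*o^2 + 67*o - 10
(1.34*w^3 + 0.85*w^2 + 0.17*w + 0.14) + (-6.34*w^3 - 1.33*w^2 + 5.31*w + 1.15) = -5.0*w^3 - 0.48*w^2 + 5.48*w + 1.29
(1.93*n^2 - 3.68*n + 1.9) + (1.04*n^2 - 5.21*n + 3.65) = 2.97*n^2 - 8.89*n + 5.55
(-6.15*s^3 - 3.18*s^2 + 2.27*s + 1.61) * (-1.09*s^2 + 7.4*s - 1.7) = 6.7035*s^5 - 42.0438*s^4 - 15.5513*s^3 + 20.4491*s^2 + 8.055*s - 2.737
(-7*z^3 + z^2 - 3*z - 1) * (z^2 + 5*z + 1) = -7*z^5 - 34*z^4 - 5*z^3 - 15*z^2 - 8*z - 1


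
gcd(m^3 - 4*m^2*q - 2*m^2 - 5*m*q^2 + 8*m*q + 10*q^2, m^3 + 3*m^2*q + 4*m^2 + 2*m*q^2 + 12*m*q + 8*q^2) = m + q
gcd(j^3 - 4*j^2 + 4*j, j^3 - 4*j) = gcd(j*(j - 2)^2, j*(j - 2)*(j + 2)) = j^2 - 2*j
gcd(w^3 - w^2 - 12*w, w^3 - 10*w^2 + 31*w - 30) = 1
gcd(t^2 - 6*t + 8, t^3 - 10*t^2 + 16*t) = t - 2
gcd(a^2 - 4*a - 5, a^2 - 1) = a + 1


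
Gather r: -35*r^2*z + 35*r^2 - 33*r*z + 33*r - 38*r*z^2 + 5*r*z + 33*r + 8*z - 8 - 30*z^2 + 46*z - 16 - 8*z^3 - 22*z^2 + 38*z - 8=r^2*(35 - 35*z) + r*(-38*z^2 - 28*z + 66) - 8*z^3 - 52*z^2 + 92*z - 32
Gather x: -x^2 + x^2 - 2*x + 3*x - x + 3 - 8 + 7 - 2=0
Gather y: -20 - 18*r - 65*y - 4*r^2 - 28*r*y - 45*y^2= -4*r^2 - 18*r - 45*y^2 + y*(-28*r - 65) - 20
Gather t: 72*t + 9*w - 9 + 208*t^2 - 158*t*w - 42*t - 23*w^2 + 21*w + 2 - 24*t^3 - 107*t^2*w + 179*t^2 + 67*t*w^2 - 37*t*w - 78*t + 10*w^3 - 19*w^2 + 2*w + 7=-24*t^3 + t^2*(387 - 107*w) + t*(67*w^2 - 195*w - 48) + 10*w^3 - 42*w^2 + 32*w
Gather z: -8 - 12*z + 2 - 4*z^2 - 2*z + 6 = -4*z^2 - 14*z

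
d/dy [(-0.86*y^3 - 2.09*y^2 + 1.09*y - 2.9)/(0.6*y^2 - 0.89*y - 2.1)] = (-0.516*y^4 + 1.5308*y^3 + 6.6241*y^2 + 12.258*y - 4.87)/(0.36*y^4 - 1.068*y^3 - 1.7279*y^2 + 3.738*y + 4.41)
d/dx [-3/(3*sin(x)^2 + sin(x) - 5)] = 3*(6*sin(x) + 1)*cos(x)/(3*sin(x)^2 + sin(x) - 5)^2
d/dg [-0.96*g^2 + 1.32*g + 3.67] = 1.32 - 1.92*g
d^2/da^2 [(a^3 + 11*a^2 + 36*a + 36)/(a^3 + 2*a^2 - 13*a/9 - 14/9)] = 18*(729*a^6 + 9099*a^5 + 39609*a^4 + 75229*a^3 + 58434*a^2 + 16140*a + 10760)/(729*a^9 + 4374*a^8 + 5589*a^7 - 10206*a^6 - 21681*a^5 + 5346*a^4 + 22751*a^3 + 3486*a^2 - 7644*a - 2744)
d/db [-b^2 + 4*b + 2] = 4 - 2*b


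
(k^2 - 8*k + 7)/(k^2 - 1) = (k - 7)/(k + 1)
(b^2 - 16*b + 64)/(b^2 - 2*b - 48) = (b - 8)/(b + 6)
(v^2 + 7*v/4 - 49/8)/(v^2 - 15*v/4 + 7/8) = (8*v^2 + 14*v - 49)/(8*v^2 - 30*v + 7)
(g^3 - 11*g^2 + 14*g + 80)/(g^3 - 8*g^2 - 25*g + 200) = (g + 2)/(g + 5)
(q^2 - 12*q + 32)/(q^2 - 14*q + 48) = (q - 4)/(q - 6)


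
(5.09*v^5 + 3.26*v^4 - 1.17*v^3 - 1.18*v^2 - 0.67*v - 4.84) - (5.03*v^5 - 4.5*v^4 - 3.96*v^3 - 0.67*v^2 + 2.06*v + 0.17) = 0.0599999999999996*v^5 + 7.76*v^4 + 2.79*v^3 - 0.51*v^2 - 2.73*v - 5.01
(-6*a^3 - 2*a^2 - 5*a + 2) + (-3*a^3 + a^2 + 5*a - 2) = -9*a^3 - a^2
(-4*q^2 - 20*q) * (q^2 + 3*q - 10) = -4*q^4 - 32*q^3 - 20*q^2 + 200*q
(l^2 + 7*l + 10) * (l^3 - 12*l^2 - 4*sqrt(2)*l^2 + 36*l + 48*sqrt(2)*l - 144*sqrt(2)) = l^5 - 4*sqrt(2)*l^4 - 5*l^4 - 38*l^3 + 20*sqrt(2)*l^3 + 132*l^2 + 152*sqrt(2)*l^2 - 528*sqrt(2)*l + 360*l - 1440*sqrt(2)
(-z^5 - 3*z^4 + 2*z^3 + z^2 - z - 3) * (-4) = 4*z^5 + 12*z^4 - 8*z^3 - 4*z^2 + 4*z + 12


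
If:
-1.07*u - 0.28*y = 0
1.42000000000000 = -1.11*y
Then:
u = 0.33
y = -1.28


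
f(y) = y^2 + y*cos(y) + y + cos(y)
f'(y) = -y*sin(y) + 2*y - sin(y) + cos(y) + 1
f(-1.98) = 2.33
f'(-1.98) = -4.26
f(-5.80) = 23.59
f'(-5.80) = -7.48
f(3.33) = 10.17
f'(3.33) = 7.49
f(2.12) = 4.99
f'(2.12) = 2.06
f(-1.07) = 0.04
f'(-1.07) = -0.72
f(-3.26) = 9.61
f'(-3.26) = -6.25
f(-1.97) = 2.29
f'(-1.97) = -4.22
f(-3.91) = 13.47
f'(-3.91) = -5.52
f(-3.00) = 7.98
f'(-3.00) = -6.27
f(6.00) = 48.72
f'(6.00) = 15.92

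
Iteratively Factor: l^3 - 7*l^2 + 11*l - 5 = (l - 1)*(l^2 - 6*l + 5) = (l - 1)^2*(l - 5)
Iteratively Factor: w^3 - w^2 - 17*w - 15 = (w - 5)*(w^2 + 4*w + 3) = (w - 5)*(w + 1)*(w + 3)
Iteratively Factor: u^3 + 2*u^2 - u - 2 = (u + 1)*(u^2 + u - 2) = (u - 1)*(u + 1)*(u + 2)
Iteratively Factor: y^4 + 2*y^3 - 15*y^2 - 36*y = (y)*(y^3 + 2*y^2 - 15*y - 36) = y*(y - 4)*(y^2 + 6*y + 9) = y*(y - 4)*(y + 3)*(y + 3)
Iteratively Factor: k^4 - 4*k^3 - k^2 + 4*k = (k)*(k^3 - 4*k^2 - k + 4) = k*(k - 1)*(k^2 - 3*k - 4) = k*(k - 1)*(k + 1)*(k - 4)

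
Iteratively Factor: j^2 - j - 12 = (j + 3)*(j - 4)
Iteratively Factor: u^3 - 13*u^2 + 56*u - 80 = (u - 4)*(u^2 - 9*u + 20) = (u - 5)*(u - 4)*(u - 4)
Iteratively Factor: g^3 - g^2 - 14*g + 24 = (g - 3)*(g^2 + 2*g - 8) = (g - 3)*(g + 4)*(g - 2)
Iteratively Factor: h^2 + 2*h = (h)*(h + 2)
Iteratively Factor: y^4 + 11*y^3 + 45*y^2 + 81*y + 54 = (y + 2)*(y^3 + 9*y^2 + 27*y + 27) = (y + 2)*(y + 3)*(y^2 + 6*y + 9) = (y + 2)*(y + 3)^2*(y + 3)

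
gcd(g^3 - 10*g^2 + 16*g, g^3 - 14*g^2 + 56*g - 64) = g^2 - 10*g + 16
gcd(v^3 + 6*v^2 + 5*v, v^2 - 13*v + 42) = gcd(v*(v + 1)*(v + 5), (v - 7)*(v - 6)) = 1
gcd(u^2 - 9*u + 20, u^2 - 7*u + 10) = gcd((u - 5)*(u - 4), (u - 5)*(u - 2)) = u - 5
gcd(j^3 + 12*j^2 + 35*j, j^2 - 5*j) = j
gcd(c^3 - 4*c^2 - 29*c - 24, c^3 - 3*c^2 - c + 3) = c + 1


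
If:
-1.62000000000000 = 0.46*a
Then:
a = -3.52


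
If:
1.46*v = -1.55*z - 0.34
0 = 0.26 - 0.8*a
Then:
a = 0.32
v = -1.06164383561644*z - 0.232876712328767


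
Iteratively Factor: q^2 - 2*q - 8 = (q - 4)*(q + 2)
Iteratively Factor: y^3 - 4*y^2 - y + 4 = (y - 1)*(y^2 - 3*y - 4) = (y - 4)*(y - 1)*(y + 1)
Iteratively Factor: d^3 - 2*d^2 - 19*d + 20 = (d - 1)*(d^2 - d - 20) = (d - 5)*(d - 1)*(d + 4)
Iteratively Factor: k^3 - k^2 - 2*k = (k - 2)*(k^2 + k) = k*(k - 2)*(k + 1)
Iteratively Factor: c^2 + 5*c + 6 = (c + 3)*(c + 2)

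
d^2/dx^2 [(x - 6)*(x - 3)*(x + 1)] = 6*x - 16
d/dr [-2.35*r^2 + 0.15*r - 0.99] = 0.15 - 4.7*r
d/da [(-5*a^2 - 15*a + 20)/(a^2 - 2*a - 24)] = 25/(a^2 - 12*a + 36)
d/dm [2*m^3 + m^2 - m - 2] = 6*m^2 + 2*m - 1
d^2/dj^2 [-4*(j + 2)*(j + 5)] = -8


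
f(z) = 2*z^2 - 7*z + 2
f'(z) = 4*z - 7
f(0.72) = -2.00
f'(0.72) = -4.12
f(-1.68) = 19.40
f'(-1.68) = -13.72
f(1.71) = -4.12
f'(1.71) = -0.16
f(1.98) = -4.02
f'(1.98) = 0.92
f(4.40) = 9.92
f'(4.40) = 10.60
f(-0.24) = 3.80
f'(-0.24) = -7.96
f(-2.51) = 32.17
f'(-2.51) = -17.04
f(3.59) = 2.65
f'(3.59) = 7.36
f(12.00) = 206.00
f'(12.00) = 41.00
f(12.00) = 206.00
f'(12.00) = 41.00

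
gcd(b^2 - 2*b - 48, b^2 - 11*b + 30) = 1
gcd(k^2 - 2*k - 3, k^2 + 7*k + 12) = 1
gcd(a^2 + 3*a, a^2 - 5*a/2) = a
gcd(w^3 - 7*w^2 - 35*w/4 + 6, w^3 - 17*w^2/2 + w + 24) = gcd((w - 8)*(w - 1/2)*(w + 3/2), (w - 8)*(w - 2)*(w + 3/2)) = w^2 - 13*w/2 - 12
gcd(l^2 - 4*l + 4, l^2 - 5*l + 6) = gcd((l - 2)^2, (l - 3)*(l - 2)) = l - 2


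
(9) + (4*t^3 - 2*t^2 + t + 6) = 4*t^3 - 2*t^2 + t + 15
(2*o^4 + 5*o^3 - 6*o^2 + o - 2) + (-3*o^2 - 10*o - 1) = 2*o^4 + 5*o^3 - 9*o^2 - 9*o - 3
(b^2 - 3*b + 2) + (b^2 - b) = 2*b^2 - 4*b + 2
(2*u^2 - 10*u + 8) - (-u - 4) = 2*u^2 - 9*u + 12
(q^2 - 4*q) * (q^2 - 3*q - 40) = q^4 - 7*q^3 - 28*q^2 + 160*q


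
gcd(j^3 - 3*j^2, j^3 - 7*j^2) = j^2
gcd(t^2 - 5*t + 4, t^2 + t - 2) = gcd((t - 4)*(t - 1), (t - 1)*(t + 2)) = t - 1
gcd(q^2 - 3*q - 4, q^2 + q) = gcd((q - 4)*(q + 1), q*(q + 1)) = q + 1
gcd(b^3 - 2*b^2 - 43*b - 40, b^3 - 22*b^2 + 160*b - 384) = b - 8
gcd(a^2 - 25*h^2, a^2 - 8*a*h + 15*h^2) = a - 5*h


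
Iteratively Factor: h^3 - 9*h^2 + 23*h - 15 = (h - 5)*(h^2 - 4*h + 3) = (h - 5)*(h - 3)*(h - 1)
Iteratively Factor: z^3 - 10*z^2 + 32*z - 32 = (z - 4)*(z^2 - 6*z + 8) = (z - 4)*(z - 2)*(z - 4)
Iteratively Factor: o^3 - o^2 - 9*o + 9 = (o - 3)*(o^2 + 2*o - 3) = (o - 3)*(o + 3)*(o - 1)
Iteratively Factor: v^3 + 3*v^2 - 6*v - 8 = (v + 1)*(v^2 + 2*v - 8) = (v + 1)*(v + 4)*(v - 2)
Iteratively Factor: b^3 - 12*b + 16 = (b + 4)*(b^2 - 4*b + 4) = (b - 2)*(b + 4)*(b - 2)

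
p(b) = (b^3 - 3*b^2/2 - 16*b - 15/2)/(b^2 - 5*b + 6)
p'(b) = (5 - 2*b)*(b^3 - 3*b^2/2 - 16*b - 15/2)/(b^2 - 5*b + 6)^2 + (3*b^2 - 3*b - 16)/(b^2 - 5*b + 6)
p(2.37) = 173.89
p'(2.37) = -167.10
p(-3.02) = -0.01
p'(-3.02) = 0.67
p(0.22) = -2.24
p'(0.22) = -5.40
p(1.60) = -58.65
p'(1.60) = -211.95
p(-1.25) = 0.59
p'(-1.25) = -0.23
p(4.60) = -3.73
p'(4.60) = 11.86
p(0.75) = -7.08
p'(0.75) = -14.70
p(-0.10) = -0.91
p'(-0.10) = -3.13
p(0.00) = -1.25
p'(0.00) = -3.71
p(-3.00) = 0.00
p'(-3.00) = 0.67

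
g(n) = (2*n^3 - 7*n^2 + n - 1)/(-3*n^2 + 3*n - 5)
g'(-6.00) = -0.73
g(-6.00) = 5.27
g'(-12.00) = -0.68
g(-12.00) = 9.47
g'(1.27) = 0.30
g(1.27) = 1.15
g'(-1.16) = -1.09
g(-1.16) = 1.17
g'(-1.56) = -1.04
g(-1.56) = 1.60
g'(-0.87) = -1.08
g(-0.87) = 0.86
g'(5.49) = -0.73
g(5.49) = -1.58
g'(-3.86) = -0.80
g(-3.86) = 3.66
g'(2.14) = -0.61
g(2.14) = 0.92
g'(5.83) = -0.73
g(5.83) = -1.82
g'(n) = (6*n - 3)*(2*n^3 - 7*n^2 + n - 1)/(-3*n^2 + 3*n - 5)^2 + (6*n^2 - 14*n + 1)/(-3*n^2 + 3*n - 5) = 2*(-3*n^4 + 6*n^3 - 24*n^2 + 32*n - 1)/(9*n^4 - 18*n^3 + 39*n^2 - 30*n + 25)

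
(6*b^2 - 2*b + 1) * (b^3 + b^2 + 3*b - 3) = 6*b^5 + 4*b^4 + 17*b^3 - 23*b^2 + 9*b - 3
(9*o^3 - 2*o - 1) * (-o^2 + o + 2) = -9*o^5 + 9*o^4 + 20*o^3 - o^2 - 5*o - 2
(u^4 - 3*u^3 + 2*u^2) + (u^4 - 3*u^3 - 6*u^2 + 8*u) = 2*u^4 - 6*u^3 - 4*u^2 + 8*u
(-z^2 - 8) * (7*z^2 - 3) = -7*z^4 - 53*z^2 + 24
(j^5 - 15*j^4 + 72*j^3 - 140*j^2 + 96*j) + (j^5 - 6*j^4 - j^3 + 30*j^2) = 2*j^5 - 21*j^4 + 71*j^3 - 110*j^2 + 96*j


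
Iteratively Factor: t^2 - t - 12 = (t - 4)*(t + 3)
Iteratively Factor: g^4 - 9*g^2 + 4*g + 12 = (g + 3)*(g^3 - 3*g^2 + 4) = (g + 1)*(g + 3)*(g^2 - 4*g + 4) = (g - 2)*(g + 1)*(g + 3)*(g - 2)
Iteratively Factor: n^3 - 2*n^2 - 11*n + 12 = (n - 1)*(n^2 - n - 12) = (n - 1)*(n + 3)*(n - 4)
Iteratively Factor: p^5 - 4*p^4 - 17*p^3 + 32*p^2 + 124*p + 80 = (p + 1)*(p^4 - 5*p^3 - 12*p^2 + 44*p + 80) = (p + 1)*(p + 2)*(p^3 - 7*p^2 + 2*p + 40) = (p - 5)*(p + 1)*(p + 2)*(p^2 - 2*p - 8) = (p - 5)*(p - 4)*(p + 1)*(p + 2)*(p + 2)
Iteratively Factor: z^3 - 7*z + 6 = (z + 3)*(z^2 - 3*z + 2) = (z - 1)*(z + 3)*(z - 2)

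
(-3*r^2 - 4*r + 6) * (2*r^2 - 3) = -6*r^4 - 8*r^3 + 21*r^2 + 12*r - 18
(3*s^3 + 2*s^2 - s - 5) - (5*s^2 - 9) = 3*s^3 - 3*s^2 - s + 4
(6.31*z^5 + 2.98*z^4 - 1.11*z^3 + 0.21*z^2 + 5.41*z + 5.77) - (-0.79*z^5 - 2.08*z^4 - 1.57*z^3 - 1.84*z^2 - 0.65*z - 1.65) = 7.1*z^5 + 5.06*z^4 + 0.46*z^3 + 2.05*z^2 + 6.06*z + 7.42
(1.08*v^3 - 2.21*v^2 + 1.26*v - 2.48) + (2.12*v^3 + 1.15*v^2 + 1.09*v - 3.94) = 3.2*v^3 - 1.06*v^2 + 2.35*v - 6.42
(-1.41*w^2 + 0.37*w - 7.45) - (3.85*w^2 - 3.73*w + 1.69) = -5.26*w^2 + 4.1*w - 9.14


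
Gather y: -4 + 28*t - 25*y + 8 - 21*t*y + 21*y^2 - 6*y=28*t + 21*y^2 + y*(-21*t - 31) + 4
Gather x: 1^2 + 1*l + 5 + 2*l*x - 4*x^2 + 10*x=l - 4*x^2 + x*(2*l + 10) + 6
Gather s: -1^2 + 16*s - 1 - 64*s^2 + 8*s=-64*s^2 + 24*s - 2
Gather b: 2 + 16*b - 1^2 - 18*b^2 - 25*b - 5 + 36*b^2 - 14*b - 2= 18*b^2 - 23*b - 6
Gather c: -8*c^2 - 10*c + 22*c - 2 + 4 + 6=-8*c^2 + 12*c + 8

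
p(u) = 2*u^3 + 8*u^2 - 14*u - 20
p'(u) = 6*u^2 + 16*u - 14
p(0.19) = -22.36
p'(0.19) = -10.74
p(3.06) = 69.37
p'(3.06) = 91.14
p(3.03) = 66.66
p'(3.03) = 89.57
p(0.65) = -25.17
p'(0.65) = -1.06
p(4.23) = 215.30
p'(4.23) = 161.04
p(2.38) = 18.96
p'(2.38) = 58.07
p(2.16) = 7.24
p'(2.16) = 48.55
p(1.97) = -1.24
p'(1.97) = 40.81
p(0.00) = -20.00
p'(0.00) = -14.00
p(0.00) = -20.00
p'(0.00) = -14.00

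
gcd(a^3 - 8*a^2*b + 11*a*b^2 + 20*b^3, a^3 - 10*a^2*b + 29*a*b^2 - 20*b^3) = a^2 - 9*a*b + 20*b^2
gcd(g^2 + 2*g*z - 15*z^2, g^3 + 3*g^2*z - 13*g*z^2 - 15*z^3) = -g^2 - 2*g*z + 15*z^2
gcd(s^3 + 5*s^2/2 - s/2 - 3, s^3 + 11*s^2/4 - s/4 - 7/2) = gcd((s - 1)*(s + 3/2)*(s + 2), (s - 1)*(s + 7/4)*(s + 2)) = s^2 + s - 2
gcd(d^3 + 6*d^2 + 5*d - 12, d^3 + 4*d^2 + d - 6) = d^2 + 2*d - 3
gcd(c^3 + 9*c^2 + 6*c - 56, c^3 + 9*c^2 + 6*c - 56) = c^3 + 9*c^2 + 6*c - 56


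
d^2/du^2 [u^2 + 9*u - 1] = 2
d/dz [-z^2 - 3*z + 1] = -2*z - 3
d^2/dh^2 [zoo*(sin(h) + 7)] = zoo*sin(h)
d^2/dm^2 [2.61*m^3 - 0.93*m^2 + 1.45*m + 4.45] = 15.66*m - 1.86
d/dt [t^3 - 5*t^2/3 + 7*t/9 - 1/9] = 3*t^2 - 10*t/3 + 7/9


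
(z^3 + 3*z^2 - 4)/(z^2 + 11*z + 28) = (z^3 + 3*z^2 - 4)/(z^2 + 11*z + 28)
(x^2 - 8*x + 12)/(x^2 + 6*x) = (x^2 - 8*x + 12)/(x*(x + 6))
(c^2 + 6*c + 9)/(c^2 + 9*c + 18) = (c + 3)/(c + 6)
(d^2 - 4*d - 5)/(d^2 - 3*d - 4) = (d - 5)/(d - 4)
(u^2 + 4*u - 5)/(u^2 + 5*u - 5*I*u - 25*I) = (u - 1)/(u - 5*I)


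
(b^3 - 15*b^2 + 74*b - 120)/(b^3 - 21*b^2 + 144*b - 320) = (b^2 - 10*b + 24)/(b^2 - 16*b + 64)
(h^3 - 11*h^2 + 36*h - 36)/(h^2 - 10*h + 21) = (h^2 - 8*h + 12)/(h - 7)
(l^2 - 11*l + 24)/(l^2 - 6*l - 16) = (l - 3)/(l + 2)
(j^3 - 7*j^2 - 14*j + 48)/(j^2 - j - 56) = (j^2 + j - 6)/(j + 7)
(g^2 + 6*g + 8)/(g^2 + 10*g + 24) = (g + 2)/(g + 6)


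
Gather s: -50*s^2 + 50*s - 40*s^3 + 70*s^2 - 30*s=-40*s^3 + 20*s^2 + 20*s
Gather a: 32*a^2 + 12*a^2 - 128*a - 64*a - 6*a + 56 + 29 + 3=44*a^2 - 198*a + 88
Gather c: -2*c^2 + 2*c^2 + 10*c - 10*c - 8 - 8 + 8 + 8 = 0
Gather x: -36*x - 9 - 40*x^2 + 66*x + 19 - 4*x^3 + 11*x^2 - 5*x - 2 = -4*x^3 - 29*x^2 + 25*x + 8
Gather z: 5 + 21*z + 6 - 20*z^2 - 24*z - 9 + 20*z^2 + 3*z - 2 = 0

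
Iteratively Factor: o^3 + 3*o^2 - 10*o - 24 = (o + 2)*(o^2 + o - 12) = (o + 2)*(o + 4)*(o - 3)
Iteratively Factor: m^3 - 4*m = (m + 2)*(m^2 - 2*m) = (m - 2)*(m + 2)*(m)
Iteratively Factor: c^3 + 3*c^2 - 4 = (c - 1)*(c^2 + 4*c + 4) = (c - 1)*(c + 2)*(c + 2)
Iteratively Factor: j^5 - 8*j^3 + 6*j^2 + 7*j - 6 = (j + 3)*(j^4 - 3*j^3 + j^2 + 3*j - 2) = (j - 1)*(j + 3)*(j^3 - 2*j^2 - j + 2) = (j - 2)*(j - 1)*(j + 3)*(j^2 - 1) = (j - 2)*(j - 1)*(j + 1)*(j + 3)*(j - 1)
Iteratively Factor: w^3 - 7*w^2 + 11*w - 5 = (w - 5)*(w^2 - 2*w + 1) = (w - 5)*(w - 1)*(w - 1)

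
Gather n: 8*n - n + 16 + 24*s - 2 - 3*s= 7*n + 21*s + 14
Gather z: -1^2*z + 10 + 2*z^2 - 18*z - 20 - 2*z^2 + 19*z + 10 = 0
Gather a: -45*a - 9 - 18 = -45*a - 27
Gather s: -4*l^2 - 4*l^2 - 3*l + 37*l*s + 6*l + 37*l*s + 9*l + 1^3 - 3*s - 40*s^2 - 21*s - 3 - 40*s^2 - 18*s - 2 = -8*l^2 + 12*l - 80*s^2 + s*(74*l - 42) - 4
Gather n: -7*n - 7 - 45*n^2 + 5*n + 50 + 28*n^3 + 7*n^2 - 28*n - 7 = 28*n^3 - 38*n^2 - 30*n + 36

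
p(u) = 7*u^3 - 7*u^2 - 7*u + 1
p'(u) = 21*u^2 - 14*u - 7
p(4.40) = 430.97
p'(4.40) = 337.96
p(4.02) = 314.49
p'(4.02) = 276.09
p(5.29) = 804.33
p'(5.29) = 506.61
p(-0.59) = 1.26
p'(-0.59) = 8.57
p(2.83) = 83.78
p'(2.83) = 121.57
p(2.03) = 16.50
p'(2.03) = 51.12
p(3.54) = 199.03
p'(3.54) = 206.60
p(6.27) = 1407.36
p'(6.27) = 730.79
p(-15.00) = -25094.00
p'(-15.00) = 4928.00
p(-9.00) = -5606.00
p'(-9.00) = 1820.00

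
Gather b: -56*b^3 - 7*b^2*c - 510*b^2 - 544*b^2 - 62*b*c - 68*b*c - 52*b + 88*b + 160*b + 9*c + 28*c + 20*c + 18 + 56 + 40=-56*b^3 + b^2*(-7*c - 1054) + b*(196 - 130*c) + 57*c + 114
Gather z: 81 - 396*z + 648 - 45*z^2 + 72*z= -45*z^2 - 324*z + 729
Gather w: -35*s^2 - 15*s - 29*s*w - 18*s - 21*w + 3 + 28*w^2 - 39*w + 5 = -35*s^2 - 33*s + 28*w^2 + w*(-29*s - 60) + 8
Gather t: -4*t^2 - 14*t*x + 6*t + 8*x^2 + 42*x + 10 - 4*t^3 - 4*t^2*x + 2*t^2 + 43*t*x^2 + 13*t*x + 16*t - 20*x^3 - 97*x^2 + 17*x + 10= -4*t^3 + t^2*(-4*x - 2) + t*(43*x^2 - x + 22) - 20*x^3 - 89*x^2 + 59*x + 20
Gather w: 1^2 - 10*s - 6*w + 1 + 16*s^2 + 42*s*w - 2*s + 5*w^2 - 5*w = 16*s^2 - 12*s + 5*w^2 + w*(42*s - 11) + 2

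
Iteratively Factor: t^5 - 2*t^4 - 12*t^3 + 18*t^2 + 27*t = (t)*(t^4 - 2*t^3 - 12*t^2 + 18*t + 27) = t*(t - 3)*(t^3 + t^2 - 9*t - 9) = t*(t - 3)*(t + 1)*(t^2 - 9) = t*(t - 3)^2*(t + 1)*(t + 3)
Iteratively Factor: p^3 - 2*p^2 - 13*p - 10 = (p + 1)*(p^2 - 3*p - 10) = (p + 1)*(p + 2)*(p - 5)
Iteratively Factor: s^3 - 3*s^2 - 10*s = (s + 2)*(s^2 - 5*s) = (s - 5)*(s + 2)*(s)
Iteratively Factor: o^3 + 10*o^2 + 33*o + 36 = (o + 3)*(o^2 + 7*o + 12) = (o + 3)*(o + 4)*(o + 3)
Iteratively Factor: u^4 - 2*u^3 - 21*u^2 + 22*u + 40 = (u - 5)*(u^3 + 3*u^2 - 6*u - 8) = (u - 5)*(u + 1)*(u^2 + 2*u - 8) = (u - 5)*(u + 1)*(u + 4)*(u - 2)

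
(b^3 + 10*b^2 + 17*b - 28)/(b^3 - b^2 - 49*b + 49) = (b + 4)/(b - 7)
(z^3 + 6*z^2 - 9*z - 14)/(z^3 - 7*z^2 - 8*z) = (z^2 + 5*z - 14)/(z*(z - 8))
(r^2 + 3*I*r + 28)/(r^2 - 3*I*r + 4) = (r + 7*I)/(r + I)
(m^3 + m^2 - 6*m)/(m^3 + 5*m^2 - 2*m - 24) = m/(m + 4)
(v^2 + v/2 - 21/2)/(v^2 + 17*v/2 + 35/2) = (v - 3)/(v + 5)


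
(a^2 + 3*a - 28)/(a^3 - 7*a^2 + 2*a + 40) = (a + 7)/(a^2 - 3*a - 10)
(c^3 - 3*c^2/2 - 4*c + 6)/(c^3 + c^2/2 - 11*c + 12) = (c + 2)/(c + 4)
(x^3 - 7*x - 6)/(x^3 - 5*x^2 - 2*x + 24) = (x + 1)/(x - 4)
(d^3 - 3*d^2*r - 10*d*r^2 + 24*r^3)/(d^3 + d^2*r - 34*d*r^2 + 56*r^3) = (d + 3*r)/(d + 7*r)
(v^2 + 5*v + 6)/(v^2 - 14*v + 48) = (v^2 + 5*v + 6)/(v^2 - 14*v + 48)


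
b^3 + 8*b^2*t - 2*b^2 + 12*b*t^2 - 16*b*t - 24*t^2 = (b - 2)*(b + 2*t)*(b + 6*t)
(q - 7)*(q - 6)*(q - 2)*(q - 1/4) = q^4 - 61*q^3/4 + 287*q^2/4 - 101*q + 21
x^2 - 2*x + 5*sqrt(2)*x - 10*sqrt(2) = (x - 2)*(x + 5*sqrt(2))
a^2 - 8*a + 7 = (a - 7)*(a - 1)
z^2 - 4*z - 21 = (z - 7)*(z + 3)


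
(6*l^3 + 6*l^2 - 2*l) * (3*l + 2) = 18*l^4 + 30*l^3 + 6*l^2 - 4*l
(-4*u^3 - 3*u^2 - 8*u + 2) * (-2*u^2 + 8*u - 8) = 8*u^5 - 26*u^4 + 24*u^3 - 44*u^2 + 80*u - 16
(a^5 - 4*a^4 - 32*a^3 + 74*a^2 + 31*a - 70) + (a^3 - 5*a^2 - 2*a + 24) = a^5 - 4*a^4 - 31*a^3 + 69*a^2 + 29*a - 46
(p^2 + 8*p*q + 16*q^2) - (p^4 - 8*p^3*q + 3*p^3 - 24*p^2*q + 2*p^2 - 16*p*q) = -p^4 + 8*p^3*q - 3*p^3 + 24*p^2*q - p^2 + 24*p*q + 16*q^2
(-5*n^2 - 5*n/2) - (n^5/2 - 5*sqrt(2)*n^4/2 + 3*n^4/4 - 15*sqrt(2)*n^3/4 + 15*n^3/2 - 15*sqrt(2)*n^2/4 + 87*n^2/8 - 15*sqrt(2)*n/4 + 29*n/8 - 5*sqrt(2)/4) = -n^5/2 - 3*n^4/4 + 5*sqrt(2)*n^4/2 - 15*n^3/2 + 15*sqrt(2)*n^3/4 - 127*n^2/8 + 15*sqrt(2)*n^2/4 - 49*n/8 + 15*sqrt(2)*n/4 + 5*sqrt(2)/4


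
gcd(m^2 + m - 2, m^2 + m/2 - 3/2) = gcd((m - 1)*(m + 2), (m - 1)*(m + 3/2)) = m - 1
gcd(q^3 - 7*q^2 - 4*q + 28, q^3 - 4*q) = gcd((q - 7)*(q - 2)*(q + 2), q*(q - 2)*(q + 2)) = q^2 - 4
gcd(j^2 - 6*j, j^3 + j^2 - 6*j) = j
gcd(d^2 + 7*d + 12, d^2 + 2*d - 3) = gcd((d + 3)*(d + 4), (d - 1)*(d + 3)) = d + 3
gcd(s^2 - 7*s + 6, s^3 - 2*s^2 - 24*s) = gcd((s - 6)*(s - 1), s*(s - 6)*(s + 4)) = s - 6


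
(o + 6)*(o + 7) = o^2 + 13*o + 42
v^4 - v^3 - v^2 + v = v*(v - 1)^2*(v + 1)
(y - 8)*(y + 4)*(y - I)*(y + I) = y^4 - 4*y^3 - 31*y^2 - 4*y - 32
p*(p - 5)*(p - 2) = p^3 - 7*p^2 + 10*p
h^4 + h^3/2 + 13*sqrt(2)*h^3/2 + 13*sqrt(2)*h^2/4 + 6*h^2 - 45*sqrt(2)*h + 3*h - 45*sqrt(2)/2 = (h + 1/2)*(h - 3*sqrt(2)/2)*(h + 3*sqrt(2))*(h + 5*sqrt(2))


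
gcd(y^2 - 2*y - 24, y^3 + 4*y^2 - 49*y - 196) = y + 4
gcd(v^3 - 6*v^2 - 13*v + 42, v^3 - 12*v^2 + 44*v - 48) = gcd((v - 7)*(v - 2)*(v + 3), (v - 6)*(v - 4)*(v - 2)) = v - 2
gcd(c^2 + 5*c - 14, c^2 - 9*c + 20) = 1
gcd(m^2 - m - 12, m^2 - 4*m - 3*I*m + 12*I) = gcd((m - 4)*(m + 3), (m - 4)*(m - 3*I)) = m - 4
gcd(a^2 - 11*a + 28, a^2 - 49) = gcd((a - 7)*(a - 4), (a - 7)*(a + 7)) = a - 7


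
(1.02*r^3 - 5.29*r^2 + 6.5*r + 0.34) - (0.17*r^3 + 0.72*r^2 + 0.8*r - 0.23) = 0.85*r^3 - 6.01*r^2 + 5.7*r + 0.57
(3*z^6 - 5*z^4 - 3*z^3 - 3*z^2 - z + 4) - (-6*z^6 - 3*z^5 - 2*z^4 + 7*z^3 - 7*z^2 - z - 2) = 9*z^6 + 3*z^5 - 3*z^4 - 10*z^3 + 4*z^2 + 6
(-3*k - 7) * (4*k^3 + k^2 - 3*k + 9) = -12*k^4 - 31*k^3 + 2*k^2 - 6*k - 63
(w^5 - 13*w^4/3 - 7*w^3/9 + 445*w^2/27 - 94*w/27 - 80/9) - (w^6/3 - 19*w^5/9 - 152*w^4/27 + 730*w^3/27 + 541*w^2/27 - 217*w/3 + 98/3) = -w^6/3 + 28*w^5/9 + 35*w^4/27 - 751*w^3/27 - 32*w^2/9 + 1859*w/27 - 374/9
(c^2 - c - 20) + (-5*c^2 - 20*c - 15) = -4*c^2 - 21*c - 35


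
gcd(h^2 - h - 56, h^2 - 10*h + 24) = 1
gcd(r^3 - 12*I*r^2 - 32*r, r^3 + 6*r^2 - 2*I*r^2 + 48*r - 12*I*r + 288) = r - 8*I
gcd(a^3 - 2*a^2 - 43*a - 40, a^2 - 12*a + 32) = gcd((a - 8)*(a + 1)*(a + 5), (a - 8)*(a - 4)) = a - 8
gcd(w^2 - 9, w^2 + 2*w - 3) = w + 3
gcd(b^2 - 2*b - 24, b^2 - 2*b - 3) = 1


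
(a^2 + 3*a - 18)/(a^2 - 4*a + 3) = (a + 6)/(a - 1)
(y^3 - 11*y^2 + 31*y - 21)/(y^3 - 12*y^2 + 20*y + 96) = (y^3 - 11*y^2 + 31*y - 21)/(y^3 - 12*y^2 + 20*y + 96)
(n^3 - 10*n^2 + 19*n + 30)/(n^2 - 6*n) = n - 4 - 5/n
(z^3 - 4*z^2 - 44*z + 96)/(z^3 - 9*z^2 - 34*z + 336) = (z - 2)/(z - 7)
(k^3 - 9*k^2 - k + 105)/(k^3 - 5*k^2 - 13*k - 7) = (k^2 - 2*k - 15)/(k^2 + 2*k + 1)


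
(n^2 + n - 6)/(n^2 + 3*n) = (n - 2)/n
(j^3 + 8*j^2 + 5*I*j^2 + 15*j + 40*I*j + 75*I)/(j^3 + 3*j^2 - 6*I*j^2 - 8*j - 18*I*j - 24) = (j^2 + 5*j*(1 + I) + 25*I)/(j^2 - 6*I*j - 8)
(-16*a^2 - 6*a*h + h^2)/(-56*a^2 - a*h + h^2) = (2*a + h)/(7*a + h)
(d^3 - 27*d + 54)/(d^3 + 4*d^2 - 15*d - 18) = (d - 3)/(d + 1)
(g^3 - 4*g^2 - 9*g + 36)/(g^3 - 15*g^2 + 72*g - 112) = (g^2 - 9)/(g^2 - 11*g + 28)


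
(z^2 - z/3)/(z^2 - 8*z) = (z - 1/3)/(z - 8)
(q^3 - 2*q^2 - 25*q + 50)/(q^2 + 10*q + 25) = (q^2 - 7*q + 10)/(q + 5)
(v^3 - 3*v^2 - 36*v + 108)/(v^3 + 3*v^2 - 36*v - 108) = (v - 3)/(v + 3)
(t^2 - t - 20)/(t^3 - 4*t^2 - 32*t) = (t - 5)/(t*(t - 8))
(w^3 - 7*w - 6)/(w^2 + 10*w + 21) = (w^3 - 7*w - 6)/(w^2 + 10*w + 21)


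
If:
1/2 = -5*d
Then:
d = -1/10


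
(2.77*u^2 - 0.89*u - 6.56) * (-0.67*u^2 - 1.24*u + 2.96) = -1.8559*u^4 - 2.8385*u^3 + 13.698*u^2 + 5.5*u - 19.4176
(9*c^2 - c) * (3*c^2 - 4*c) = 27*c^4 - 39*c^3 + 4*c^2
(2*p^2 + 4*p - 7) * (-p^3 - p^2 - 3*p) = -2*p^5 - 6*p^4 - 3*p^3 - 5*p^2 + 21*p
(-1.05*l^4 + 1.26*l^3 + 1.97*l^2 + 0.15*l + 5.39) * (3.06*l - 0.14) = -3.213*l^5 + 4.0026*l^4 + 5.8518*l^3 + 0.1832*l^2 + 16.4724*l - 0.7546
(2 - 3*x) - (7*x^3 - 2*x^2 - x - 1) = -7*x^3 + 2*x^2 - 2*x + 3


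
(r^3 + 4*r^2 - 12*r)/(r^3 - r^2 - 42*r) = (r - 2)/(r - 7)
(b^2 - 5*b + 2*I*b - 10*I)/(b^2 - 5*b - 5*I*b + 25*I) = (b + 2*I)/(b - 5*I)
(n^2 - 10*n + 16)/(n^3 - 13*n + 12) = (n^2 - 10*n + 16)/(n^3 - 13*n + 12)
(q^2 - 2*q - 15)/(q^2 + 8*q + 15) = (q - 5)/(q + 5)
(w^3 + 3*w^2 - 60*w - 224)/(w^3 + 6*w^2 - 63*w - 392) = (w + 4)/(w + 7)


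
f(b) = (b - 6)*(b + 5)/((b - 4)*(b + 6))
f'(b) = -(b - 6)*(b + 5)/((b - 4)*(b + 6)^2) + (b - 6)/((b - 4)*(b + 6)) - (b - 6)*(b + 5)/((b - 4)^2*(b + 6)) + (b + 5)/((b - 4)*(b + 6))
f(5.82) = -0.09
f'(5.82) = 0.55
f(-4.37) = 0.48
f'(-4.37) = 0.48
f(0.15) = 1.27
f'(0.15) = 0.15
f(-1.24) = 1.09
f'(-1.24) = 0.12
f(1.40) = 1.53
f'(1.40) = 0.29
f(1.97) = 1.74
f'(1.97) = 0.46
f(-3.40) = 0.78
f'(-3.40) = 0.21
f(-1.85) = 1.02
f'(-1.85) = 0.12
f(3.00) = 2.67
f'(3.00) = 1.81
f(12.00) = 0.71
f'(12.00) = 0.03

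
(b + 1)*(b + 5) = b^2 + 6*b + 5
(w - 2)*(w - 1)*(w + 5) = w^3 + 2*w^2 - 13*w + 10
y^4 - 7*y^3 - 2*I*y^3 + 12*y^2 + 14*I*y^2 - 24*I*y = y*(y - 4)*(y - 3)*(y - 2*I)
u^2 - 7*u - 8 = (u - 8)*(u + 1)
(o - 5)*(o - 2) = o^2 - 7*o + 10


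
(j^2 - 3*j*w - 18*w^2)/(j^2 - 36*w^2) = (j + 3*w)/(j + 6*w)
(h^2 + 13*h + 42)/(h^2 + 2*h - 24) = (h + 7)/(h - 4)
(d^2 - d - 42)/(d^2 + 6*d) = (d - 7)/d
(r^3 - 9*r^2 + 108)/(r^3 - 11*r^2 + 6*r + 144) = (r - 6)/(r - 8)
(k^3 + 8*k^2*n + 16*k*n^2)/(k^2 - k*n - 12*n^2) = k*(k^2 + 8*k*n + 16*n^2)/(k^2 - k*n - 12*n^2)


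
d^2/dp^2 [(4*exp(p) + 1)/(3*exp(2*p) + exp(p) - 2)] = (36*exp(4*p) + 24*exp(3*p) + 153*exp(2*p) + 33*exp(p) + 18)*exp(p)/(27*exp(6*p) + 27*exp(5*p) - 45*exp(4*p) - 35*exp(3*p) + 30*exp(2*p) + 12*exp(p) - 8)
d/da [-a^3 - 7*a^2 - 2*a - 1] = -3*a^2 - 14*a - 2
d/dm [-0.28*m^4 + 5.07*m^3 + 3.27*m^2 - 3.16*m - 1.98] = -1.12*m^3 + 15.21*m^2 + 6.54*m - 3.16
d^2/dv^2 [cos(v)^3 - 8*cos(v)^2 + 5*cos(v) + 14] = -23*cos(v)/4 + 16*cos(2*v) - 9*cos(3*v)/4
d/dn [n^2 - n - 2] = 2*n - 1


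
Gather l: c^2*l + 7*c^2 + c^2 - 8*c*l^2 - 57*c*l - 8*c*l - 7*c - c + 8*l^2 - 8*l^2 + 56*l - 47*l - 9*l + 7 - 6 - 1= 8*c^2 - 8*c*l^2 - 8*c + l*(c^2 - 65*c)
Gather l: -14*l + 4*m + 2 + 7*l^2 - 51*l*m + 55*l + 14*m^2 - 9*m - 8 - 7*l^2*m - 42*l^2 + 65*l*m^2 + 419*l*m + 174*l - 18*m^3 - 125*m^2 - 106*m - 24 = l^2*(-7*m - 35) + l*(65*m^2 + 368*m + 215) - 18*m^3 - 111*m^2 - 111*m - 30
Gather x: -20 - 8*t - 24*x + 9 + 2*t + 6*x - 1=-6*t - 18*x - 12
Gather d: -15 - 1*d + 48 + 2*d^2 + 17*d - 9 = 2*d^2 + 16*d + 24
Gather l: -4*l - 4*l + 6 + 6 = 12 - 8*l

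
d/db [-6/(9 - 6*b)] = -4/(2*b - 3)^2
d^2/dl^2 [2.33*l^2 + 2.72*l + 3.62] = 4.66000000000000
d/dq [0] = 0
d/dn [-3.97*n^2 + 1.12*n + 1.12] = 1.12 - 7.94*n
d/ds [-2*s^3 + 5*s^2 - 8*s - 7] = -6*s^2 + 10*s - 8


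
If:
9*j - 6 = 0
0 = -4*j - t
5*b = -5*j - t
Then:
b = -2/15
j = 2/3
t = -8/3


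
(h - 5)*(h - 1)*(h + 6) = h^3 - 31*h + 30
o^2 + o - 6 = (o - 2)*(o + 3)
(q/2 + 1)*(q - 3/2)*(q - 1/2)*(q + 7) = q^4/2 + 7*q^3/2 - 13*q^2/8 - 85*q/8 + 21/4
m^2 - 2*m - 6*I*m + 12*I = (m - 2)*(m - 6*I)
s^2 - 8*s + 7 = (s - 7)*(s - 1)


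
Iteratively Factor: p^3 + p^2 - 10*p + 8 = (p - 1)*(p^2 + 2*p - 8) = (p - 1)*(p + 4)*(p - 2)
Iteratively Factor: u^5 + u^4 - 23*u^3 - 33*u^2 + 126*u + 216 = (u - 3)*(u^4 + 4*u^3 - 11*u^2 - 66*u - 72) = (u - 3)*(u + 3)*(u^3 + u^2 - 14*u - 24) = (u - 3)*(u + 2)*(u + 3)*(u^2 - u - 12) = (u - 3)*(u + 2)*(u + 3)^2*(u - 4)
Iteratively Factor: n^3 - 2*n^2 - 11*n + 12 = (n - 4)*(n^2 + 2*n - 3) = (n - 4)*(n - 1)*(n + 3)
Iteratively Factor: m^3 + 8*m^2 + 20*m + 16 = (m + 2)*(m^2 + 6*m + 8) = (m + 2)^2*(m + 4)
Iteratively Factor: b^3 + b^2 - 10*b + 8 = (b - 1)*(b^2 + 2*b - 8) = (b - 1)*(b + 4)*(b - 2)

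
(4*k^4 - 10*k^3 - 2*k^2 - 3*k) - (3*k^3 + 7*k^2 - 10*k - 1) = 4*k^4 - 13*k^3 - 9*k^2 + 7*k + 1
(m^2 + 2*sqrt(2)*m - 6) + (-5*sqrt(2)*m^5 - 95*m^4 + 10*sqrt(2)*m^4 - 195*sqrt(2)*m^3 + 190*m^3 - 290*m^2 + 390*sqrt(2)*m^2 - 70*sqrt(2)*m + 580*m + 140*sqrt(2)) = -5*sqrt(2)*m^5 - 95*m^4 + 10*sqrt(2)*m^4 - 195*sqrt(2)*m^3 + 190*m^3 - 289*m^2 + 390*sqrt(2)*m^2 - 68*sqrt(2)*m + 580*m - 6 + 140*sqrt(2)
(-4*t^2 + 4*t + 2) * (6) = -24*t^2 + 24*t + 12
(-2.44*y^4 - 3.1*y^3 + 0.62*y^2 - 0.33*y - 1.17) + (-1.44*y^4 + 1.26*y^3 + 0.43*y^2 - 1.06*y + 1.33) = -3.88*y^4 - 1.84*y^3 + 1.05*y^2 - 1.39*y + 0.16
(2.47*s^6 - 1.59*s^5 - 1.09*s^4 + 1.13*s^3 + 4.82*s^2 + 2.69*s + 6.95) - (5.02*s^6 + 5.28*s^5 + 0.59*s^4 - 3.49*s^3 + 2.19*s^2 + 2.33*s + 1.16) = -2.55*s^6 - 6.87*s^5 - 1.68*s^4 + 4.62*s^3 + 2.63*s^2 + 0.36*s + 5.79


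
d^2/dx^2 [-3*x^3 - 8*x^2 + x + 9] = -18*x - 16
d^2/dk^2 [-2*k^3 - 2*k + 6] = -12*k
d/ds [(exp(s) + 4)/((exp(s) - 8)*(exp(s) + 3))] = (-exp(2*s) - 8*exp(s) - 4)*exp(s)/(exp(4*s) - 10*exp(3*s) - 23*exp(2*s) + 240*exp(s) + 576)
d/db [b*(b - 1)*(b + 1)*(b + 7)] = 4*b^3 + 21*b^2 - 2*b - 7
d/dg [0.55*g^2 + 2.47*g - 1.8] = 1.1*g + 2.47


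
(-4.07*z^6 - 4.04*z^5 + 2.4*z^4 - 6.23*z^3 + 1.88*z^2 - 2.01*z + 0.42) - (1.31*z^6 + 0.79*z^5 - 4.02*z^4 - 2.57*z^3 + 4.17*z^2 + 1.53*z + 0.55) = -5.38*z^6 - 4.83*z^5 + 6.42*z^4 - 3.66*z^3 - 2.29*z^2 - 3.54*z - 0.13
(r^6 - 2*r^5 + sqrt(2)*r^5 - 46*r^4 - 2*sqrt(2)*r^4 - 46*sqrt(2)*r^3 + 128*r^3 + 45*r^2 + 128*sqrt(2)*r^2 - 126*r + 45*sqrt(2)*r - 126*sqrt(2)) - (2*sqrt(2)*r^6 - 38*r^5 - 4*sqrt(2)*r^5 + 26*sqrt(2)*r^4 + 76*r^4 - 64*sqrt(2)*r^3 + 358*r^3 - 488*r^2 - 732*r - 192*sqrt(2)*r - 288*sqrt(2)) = -2*sqrt(2)*r^6 + r^6 + 5*sqrt(2)*r^5 + 36*r^5 - 122*r^4 - 28*sqrt(2)*r^4 - 230*r^3 + 18*sqrt(2)*r^3 + 128*sqrt(2)*r^2 + 533*r^2 + 237*sqrt(2)*r + 606*r + 162*sqrt(2)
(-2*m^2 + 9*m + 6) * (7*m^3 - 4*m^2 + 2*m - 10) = -14*m^5 + 71*m^4 + 2*m^3 + 14*m^2 - 78*m - 60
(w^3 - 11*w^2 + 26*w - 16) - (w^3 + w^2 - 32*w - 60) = -12*w^2 + 58*w + 44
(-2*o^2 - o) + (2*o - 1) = -2*o^2 + o - 1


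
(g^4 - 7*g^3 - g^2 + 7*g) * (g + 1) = g^5 - 6*g^4 - 8*g^3 + 6*g^2 + 7*g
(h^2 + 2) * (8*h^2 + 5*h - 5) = 8*h^4 + 5*h^3 + 11*h^2 + 10*h - 10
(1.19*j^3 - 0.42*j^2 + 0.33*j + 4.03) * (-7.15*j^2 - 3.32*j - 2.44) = -8.5085*j^5 - 0.9478*j^4 - 3.8687*j^3 - 28.8853*j^2 - 14.1848*j - 9.8332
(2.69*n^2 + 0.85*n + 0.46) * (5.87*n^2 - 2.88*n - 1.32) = 15.7903*n^4 - 2.7577*n^3 - 3.2986*n^2 - 2.4468*n - 0.6072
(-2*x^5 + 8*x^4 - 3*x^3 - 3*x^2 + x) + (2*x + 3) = -2*x^5 + 8*x^4 - 3*x^3 - 3*x^2 + 3*x + 3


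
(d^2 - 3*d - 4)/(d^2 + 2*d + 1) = (d - 4)/(d + 1)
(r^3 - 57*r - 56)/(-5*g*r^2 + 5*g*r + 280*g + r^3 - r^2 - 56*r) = (r + 1)/(-5*g + r)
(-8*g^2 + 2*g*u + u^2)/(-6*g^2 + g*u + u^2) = (4*g + u)/(3*g + u)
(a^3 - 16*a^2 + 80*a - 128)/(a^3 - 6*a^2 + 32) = (a - 8)/(a + 2)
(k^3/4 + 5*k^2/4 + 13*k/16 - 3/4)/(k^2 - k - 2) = (-4*k^3 - 20*k^2 - 13*k + 12)/(16*(-k^2 + k + 2))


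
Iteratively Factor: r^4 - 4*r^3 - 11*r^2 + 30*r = (r)*(r^3 - 4*r^2 - 11*r + 30) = r*(r + 3)*(r^2 - 7*r + 10) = r*(r - 5)*(r + 3)*(r - 2)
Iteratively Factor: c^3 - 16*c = (c)*(c^2 - 16) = c*(c + 4)*(c - 4)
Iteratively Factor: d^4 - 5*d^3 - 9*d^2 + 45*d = (d)*(d^3 - 5*d^2 - 9*d + 45) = d*(d + 3)*(d^2 - 8*d + 15) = d*(d - 3)*(d + 3)*(d - 5)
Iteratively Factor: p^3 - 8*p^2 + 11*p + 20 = (p + 1)*(p^2 - 9*p + 20) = (p - 4)*(p + 1)*(p - 5)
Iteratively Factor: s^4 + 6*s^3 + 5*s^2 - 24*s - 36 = (s - 2)*(s^3 + 8*s^2 + 21*s + 18) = (s - 2)*(s + 3)*(s^2 + 5*s + 6) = (s - 2)*(s + 3)^2*(s + 2)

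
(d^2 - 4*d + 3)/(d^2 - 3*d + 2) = (d - 3)/(d - 2)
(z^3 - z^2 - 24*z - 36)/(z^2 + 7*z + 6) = (z^3 - z^2 - 24*z - 36)/(z^2 + 7*z + 6)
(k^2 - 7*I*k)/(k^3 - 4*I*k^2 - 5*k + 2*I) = k*(k - 7*I)/(k^3 - 4*I*k^2 - 5*k + 2*I)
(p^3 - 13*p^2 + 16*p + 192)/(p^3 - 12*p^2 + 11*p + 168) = (p - 8)/(p - 7)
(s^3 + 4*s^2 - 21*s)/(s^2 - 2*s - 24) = s*(-s^2 - 4*s + 21)/(-s^2 + 2*s + 24)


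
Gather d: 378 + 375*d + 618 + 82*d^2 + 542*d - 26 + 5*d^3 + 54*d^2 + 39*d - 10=5*d^3 + 136*d^2 + 956*d + 960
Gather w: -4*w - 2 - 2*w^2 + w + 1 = -2*w^2 - 3*w - 1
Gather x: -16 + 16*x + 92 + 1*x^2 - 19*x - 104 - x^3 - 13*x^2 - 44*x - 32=-x^3 - 12*x^2 - 47*x - 60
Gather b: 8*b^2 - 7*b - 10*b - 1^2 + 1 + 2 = 8*b^2 - 17*b + 2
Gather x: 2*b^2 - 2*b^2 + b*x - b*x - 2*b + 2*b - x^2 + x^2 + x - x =0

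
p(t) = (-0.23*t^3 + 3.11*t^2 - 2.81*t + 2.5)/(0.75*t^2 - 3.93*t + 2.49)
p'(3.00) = -5.17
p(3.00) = -6.22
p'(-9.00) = -0.36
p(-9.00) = 4.54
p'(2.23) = -2.17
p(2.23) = -3.60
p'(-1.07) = -0.45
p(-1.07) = 1.24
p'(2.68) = -3.52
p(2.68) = -4.85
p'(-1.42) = -0.47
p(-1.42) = 1.40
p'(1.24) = 1.47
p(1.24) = -2.73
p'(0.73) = 13311.43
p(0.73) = 97.07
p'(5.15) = -27.23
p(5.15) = 18.25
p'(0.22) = 1.76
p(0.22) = 1.22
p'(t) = (3.93 - 1.5*t)*(-0.23*t^3 + 3.11*t^2 - 2.81*t + 2.5)/(0.75*t^2 - 3.93*t + 2.49)^2 + (-0.69*t^2 + 6.22*t - 2.81)/(0.75*t^2 - 3.93*t + 2.49)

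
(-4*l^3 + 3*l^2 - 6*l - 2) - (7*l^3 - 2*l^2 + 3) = -11*l^3 + 5*l^2 - 6*l - 5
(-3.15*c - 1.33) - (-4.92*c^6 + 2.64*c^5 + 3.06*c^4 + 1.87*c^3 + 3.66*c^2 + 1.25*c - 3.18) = 4.92*c^6 - 2.64*c^5 - 3.06*c^4 - 1.87*c^3 - 3.66*c^2 - 4.4*c + 1.85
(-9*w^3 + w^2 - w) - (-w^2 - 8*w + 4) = -9*w^3 + 2*w^2 + 7*w - 4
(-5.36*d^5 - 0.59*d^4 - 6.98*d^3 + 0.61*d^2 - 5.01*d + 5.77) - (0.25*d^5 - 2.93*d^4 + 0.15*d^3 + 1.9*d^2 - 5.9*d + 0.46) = -5.61*d^5 + 2.34*d^4 - 7.13*d^3 - 1.29*d^2 + 0.890000000000001*d + 5.31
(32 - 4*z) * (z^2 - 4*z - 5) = -4*z^3 + 48*z^2 - 108*z - 160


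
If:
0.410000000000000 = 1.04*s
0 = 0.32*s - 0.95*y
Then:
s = 0.39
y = 0.13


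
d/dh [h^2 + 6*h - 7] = 2*h + 6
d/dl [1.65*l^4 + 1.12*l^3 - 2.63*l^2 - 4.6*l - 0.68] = 6.6*l^3 + 3.36*l^2 - 5.26*l - 4.6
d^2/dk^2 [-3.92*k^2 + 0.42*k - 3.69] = -7.84000000000000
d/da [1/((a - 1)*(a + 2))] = (-2*a - 1)/(a^4 + 2*a^3 - 3*a^2 - 4*a + 4)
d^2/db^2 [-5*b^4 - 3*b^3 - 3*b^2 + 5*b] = -60*b^2 - 18*b - 6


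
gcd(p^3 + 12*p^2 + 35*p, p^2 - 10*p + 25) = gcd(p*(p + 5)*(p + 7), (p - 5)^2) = 1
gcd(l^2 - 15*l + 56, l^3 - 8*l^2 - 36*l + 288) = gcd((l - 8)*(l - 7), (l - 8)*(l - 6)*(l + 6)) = l - 8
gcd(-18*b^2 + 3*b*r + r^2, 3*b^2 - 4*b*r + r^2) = -3*b + r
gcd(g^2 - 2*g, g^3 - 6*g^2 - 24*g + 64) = g - 2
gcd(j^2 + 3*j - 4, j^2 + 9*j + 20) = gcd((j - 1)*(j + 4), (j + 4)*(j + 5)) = j + 4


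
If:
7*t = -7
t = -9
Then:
No Solution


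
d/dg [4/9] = 0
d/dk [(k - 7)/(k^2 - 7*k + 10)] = (k^2 - 7*k - (k - 7)*(2*k - 7) + 10)/(k^2 - 7*k + 10)^2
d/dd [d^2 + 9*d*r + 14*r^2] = 2*d + 9*r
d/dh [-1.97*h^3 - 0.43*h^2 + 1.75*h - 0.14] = -5.91*h^2 - 0.86*h + 1.75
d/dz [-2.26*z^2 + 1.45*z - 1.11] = 1.45 - 4.52*z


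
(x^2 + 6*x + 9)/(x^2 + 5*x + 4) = (x^2 + 6*x + 9)/(x^2 + 5*x + 4)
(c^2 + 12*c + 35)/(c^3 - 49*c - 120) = (c + 7)/(c^2 - 5*c - 24)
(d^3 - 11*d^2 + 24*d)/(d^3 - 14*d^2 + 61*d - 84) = d*(d - 8)/(d^2 - 11*d + 28)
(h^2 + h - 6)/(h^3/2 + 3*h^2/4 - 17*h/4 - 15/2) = 4*(h^2 + h - 6)/(2*h^3 + 3*h^2 - 17*h - 30)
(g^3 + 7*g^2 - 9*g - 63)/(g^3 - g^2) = (g^3 + 7*g^2 - 9*g - 63)/(g^2*(g - 1))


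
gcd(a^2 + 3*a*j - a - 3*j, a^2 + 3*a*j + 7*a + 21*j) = a + 3*j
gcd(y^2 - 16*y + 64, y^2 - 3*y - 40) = y - 8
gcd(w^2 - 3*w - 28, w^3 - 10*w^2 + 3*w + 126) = w - 7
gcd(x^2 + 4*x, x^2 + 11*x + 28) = x + 4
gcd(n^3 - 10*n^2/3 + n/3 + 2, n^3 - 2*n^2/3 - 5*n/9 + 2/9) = n^2 - n/3 - 2/3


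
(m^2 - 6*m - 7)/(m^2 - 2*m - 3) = (m - 7)/(m - 3)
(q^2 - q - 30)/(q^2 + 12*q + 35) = (q - 6)/(q + 7)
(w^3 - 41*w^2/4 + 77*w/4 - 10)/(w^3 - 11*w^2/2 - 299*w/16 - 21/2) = 4*(4*w^2 - 9*w + 5)/(16*w^2 + 40*w + 21)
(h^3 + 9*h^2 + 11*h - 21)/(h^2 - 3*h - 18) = (h^2 + 6*h - 7)/(h - 6)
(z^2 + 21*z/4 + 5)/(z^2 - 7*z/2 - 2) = (4*z^2 + 21*z + 20)/(2*(2*z^2 - 7*z - 4))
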